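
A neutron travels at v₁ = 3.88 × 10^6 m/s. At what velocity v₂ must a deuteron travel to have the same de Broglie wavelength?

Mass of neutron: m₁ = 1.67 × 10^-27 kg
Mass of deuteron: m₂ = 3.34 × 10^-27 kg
v₂ = 1.94 × 10^6 m/s

For equal de Broglie wavelengths: λ₁ = λ₂

h/(m₁v₁) = h/(m₂v₂)
m₁v₁ = m₂v₂
v₂ = v₁ · (m₁/m₂)

v₂ = 3.88 × 10^6 m/s × (1.67 × 10^-27 kg / 3.34 × 10^-27 kg)
v₂ = 1.94 × 10^6 m/s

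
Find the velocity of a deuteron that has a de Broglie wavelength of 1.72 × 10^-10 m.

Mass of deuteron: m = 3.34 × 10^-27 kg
1.15 × 10^3 m/s

From the de Broglie relation λ = h/(mv), we solve for v:

v = h/(mλ)
v = (6.626 × 10^-34 J·s) / (3.34 × 10^-27 kg × 1.72 × 10^-10 m)
v = 1.15 × 10^3 m/s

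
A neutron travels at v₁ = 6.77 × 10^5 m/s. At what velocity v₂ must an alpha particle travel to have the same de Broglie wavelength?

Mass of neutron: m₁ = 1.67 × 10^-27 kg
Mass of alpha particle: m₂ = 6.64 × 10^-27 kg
v₂ = 1.70 × 10^5 m/s

For equal de Broglie wavelengths: λ₁ = λ₂

h/(m₁v₁) = h/(m₂v₂)
m₁v₁ = m₂v₂
v₂ = v₁ · (m₁/m₂)

v₂ = 6.77 × 10^5 m/s × (1.67 × 10^-27 kg / 6.64 × 10^-27 kg)
v₂ = 1.70 × 10^5 m/s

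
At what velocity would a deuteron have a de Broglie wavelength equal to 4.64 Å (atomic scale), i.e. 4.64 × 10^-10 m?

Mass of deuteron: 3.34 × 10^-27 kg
4.28 × 10^2 m/s

From λ = h/(mv), solve for v:

v = h/(mλ)
v = (6.626 × 10^-34 J·s) / (3.34 × 10^-27 kg × 4.64 × 10^-10 m)
v = 4.28 × 10^2 m/s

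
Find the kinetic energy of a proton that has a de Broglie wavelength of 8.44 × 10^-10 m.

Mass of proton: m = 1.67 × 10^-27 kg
1.85 × 10^-22 J (or 1.15 × 10^-3 eV)

From λ = h/√(2mKE), we solve for KE:

λ² = h²/(2mKE)
KE = h²/(2mλ²)
KE = (6.626 × 10^-34 J·s)² / (2 × 1.67 × 10^-27 kg × (8.44 × 10^-10 m)²)
KE = 1.85 × 10^-22 J
KE = 1.15 × 10^-3 eV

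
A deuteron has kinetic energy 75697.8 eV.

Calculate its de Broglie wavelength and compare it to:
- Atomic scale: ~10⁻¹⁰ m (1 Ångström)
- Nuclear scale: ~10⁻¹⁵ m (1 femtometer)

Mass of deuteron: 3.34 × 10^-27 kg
λ = 7.36 × 10^-14 m, which is between nuclear and atomic scales.

Using λ = h/√(2mKE):

KE = 75697.8 eV = 1.213 × 10^-14 J

λ = h/√(2mKE)
λ = (6.626 × 10^-34 J·s) / √(2 × 3.34 × 10^-27 kg × 1.213 × 10^-14 J)
λ = 7.36 × 10^-14 m

Comparison:
- Atomic scale (10⁻¹⁰ m): λ is 0.00074× this size
- Nuclear scale (10⁻¹⁵ m): λ is 74× this size

The wavelength is between nuclear and atomic scales.

This wavelength is appropriate for probing atomic structure but too large for nuclear physics experiments.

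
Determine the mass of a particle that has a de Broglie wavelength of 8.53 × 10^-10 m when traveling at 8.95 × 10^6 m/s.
8.68 × 10^-32 kg

From the de Broglie relation λ = h/(mv), we solve for m:

m = h/(λv)
m = (6.626 × 10^-34 J·s) / (8.53 × 10^-10 m × 8.95 × 10^6 m/s)
m = 8.68 × 10^-32 kg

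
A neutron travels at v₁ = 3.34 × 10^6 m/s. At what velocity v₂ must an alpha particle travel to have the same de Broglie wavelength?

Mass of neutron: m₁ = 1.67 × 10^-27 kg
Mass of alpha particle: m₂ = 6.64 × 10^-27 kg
v₂ = 8.40 × 10^5 m/s

For equal de Broglie wavelengths: λ₁ = λ₂

h/(m₁v₁) = h/(m₂v₂)
m₁v₁ = m₂v₂
v₂ = v₁ · (m₁/m₂)

v₂ = 3.34 × 10^6 m/s × (1.67 × 10^-27 kg / 6.64 × 10^-27 kg)
v₂ = 8.40 × 10^5 m/s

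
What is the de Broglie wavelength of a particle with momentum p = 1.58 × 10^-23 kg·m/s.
4.19 × 10^-11 m

Using the de Broglie relation λ = h/p:

λ = h/p
λ = (6.626 × 10^-34 J·s) / (1.58 × 10^-23 kg·m/s)
λ = 4.19 × 10^-11 m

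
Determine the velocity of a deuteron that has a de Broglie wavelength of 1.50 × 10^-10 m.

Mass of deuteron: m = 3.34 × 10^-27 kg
1.32 × 10^3 m/s

From the de Broglie relation λ = h/(mv), we solve for v:

v = h/(mλ)
v = (6.626 × 10^-34 J·s) / (3.34 × 10^-27 kg × 1.50 × 10^-10 m)
v = 1.32 × 10^3 m/s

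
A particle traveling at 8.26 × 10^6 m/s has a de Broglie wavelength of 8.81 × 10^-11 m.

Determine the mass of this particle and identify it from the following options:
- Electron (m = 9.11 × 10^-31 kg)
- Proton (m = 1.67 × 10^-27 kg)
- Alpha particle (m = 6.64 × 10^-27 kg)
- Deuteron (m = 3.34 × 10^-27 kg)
The particle is an electron.

From λ = h/(mv), solve for mass:

m = h/(λv)
m = (6.626 × 10^-34 J·s) / (8.81 × 10^-11 m × 8.26 × 10^6 m/s)
m = 9.11 × 10^-31 kg

Comparing with the listed masses, this is closest to an electron.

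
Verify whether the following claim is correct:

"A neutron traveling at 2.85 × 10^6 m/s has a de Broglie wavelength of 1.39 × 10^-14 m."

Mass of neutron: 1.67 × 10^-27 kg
False

The claim is incorrect.

Using λ = h/(mv):
λ = (6.626 × 10^-34 J·s) / (1.67 × 10^-27 kg × 2.85 × 10^6 m/s)
λ = 1.39 × 10^-13 m

The actual wavelength differs from the claimed 1.39 × 10^-14 m.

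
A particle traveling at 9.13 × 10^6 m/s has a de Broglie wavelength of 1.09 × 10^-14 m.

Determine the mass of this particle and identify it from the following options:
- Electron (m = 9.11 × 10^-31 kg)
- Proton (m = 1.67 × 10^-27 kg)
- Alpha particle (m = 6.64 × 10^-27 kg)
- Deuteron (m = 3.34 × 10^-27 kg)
The particle is an alpha particle.

From λ = h/(mv), solve for mass:

m = h/(λv)
m = (6.626 × 10^-34 J·s) / (1.09 × 10^-14 m × 9.13 × 10^6 m/s)
m = 6.66 × 10^-27 kg

Comparing with the listed masses, this is closest to an alpha particle.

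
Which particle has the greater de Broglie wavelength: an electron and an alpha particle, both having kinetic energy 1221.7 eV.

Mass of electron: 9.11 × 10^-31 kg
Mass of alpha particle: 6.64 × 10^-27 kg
The electron has the longer wavelength.

Using λ = h/√(2mKE):

For electron: λ₁ = h/√(2m₁KE) = 3.51 × 10^-11 m
For alpha particle: λ₂ = h/√(2m₂KE) = 4.11 × 10^-13 m

Since λ ∝ 1/√m at constant kinetic energy, the lighter particle has the longer wavelength.

The electron has the longer de Broglie wavelength.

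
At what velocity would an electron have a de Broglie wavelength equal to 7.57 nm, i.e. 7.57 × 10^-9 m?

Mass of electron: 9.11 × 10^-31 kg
9.61 × 10^4 m/s

From λ = h/(mv), solve for v:

v = h/(mλ)
v = (6.626 × 10^-34 J·s) / (9.11 × 10^-31 kg × 7.57 × 10^-9 m)
v = 9.61 × 10^4 m/s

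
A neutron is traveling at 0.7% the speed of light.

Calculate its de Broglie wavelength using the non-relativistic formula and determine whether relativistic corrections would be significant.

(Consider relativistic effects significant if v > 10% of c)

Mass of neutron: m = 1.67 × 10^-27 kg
No, relativistic corrections are not needed.

Using the non-relativistic de Broglie formula λ = h/(mv):

v = 0.7% × c = 2.099 × 10^6 m/s

λ = h/(mv)
λ = (6.626 × 10^-34 J·s) / (1.67 × 10^-27 kg × 2.099 × 10^6 m/s)
λ = 1.89 × 10^-13 m

Since v = 0.7% of c < 10% of c, relativistic corrections are NOT significant and this non-relativistic result is a good approximation.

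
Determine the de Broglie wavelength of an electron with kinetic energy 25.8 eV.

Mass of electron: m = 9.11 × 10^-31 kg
2.41 × 10^-10 m

Using λ = h/√(2mKE):

First convert KE to Joules: KE = 25.8 eV = 4.134 × 10^-18 J

λ = h/√(2mKE)
λ = (6.626 × 10^-34 J·s) / √(2 × 9.11 × 10^-31 kg × 4.134 × 10^-18 J)
λ = 2.41 × 10^-10 m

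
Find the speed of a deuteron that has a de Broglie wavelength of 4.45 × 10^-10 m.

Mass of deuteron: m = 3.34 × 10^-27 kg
4.46 × 10^2 m/s

From the de Broglie relation λ = h/(mv), we solve for v:

v = h/(mλ)
v = (6.626 × 10^-34 J·s) / (3.34 × 10^-27 kg × 4.45 × 10^-10 m)
v = 4.46 × 10^2 m/s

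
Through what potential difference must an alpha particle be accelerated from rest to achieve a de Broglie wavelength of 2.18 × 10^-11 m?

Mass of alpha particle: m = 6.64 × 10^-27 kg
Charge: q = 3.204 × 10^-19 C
2.17 × 10^-1 V

From λ = h/√(2mqV), we solve for V:

λ² = h²/(2mqV)
V = h²/(2mqλ²)
V = (6.626 × 10^-34 J·s)² / (2 × 6.64 × 10^-27 kg × 3.204 × 10^-19 C × (2.18 × 10^-11 m)²)
V = 2.17 × 10^-1 V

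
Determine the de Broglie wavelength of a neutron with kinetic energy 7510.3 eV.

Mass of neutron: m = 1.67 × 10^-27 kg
3.31 × 10^-13 m

Using λ = h/√(2mKE):

First convert KE to Joules: KE = 7510.3 eV = 1.203 × 10^-15 J

λ = h/√(2mKE)
λ = (6.626 × 10^-34 J·s) / √(2 × 1.67 × 10^-27 kg × 1.203 × 10^-15 J)
λ = 3.31 × 10^-13 m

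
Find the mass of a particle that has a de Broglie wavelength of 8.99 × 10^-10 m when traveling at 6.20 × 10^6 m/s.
1.19 × 10^-31 kg

From the de Broglie relation λ = h/(mv), we solve for m:

m = h/(λv)
m = (6.626 × 10^-34 J·s) / (8.99 × 10^-10 m × 6.20 × 10^6 m/s)
m = 1.19 × 10^-31 kg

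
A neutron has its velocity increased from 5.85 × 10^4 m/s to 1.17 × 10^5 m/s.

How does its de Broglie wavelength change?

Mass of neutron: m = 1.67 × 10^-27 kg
The wavelength decreases by a factor of 2.

Using λ = h/(mv):

Initial wavelength: λ₁ = h/(mv₁) = 6.78 × 10^-12 m
Final wavelength: λ₂ = h/(mv₂) = 3.39 × 10^-12 m

Since λ ∝ 1/v, when velocity increases by a factor of 2, the wavelength decreases by a factor of 2.

λ₂/λ₁ = v₁/v₂ = 1/2

The wavelength decreases by a factor of 2.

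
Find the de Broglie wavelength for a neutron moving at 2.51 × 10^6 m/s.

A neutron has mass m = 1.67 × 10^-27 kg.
1.58 × 10^-13 m

Using the de Broglie relation λ = h/(mv):

λ = h/(mv)
λ = (6.626 × 10^-34 J·s) / (1.67 × 10^-27 kg × 2.51 × 10^6 m/s)
λ = 1.58 × 10^-13 m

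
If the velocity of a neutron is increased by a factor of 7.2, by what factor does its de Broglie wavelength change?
The wavelength decreases by a factor of 7.2.

From λ = h/(mv), the wavelength is inversely proportional to velocity:

λ ∝ 1/v

If v → 7.2v, then λ → λ/7.2

When velocity is increased by a factor of 7.2, the wavelength decreases by a factor of 7.2.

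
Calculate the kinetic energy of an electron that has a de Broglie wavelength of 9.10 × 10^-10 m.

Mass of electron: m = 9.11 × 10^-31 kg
2.91 × 10^-19 J (or 1.82 eV)

From λ = h/√(2mKE), we solve for KE:

λ² = h²/(2mKE)
KE = h²/(2mλ²)
KE = (6.626 × 10^-34 J·s)² / (2 × 9.11 × 10^-31 kg × (9.10 × 10^-10 m)²)
KE = 2.91 × 10^-19 J
KE = 1.82 eV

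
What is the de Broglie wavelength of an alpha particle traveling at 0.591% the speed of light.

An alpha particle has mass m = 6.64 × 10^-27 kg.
5.63 × 10^-14 m

Using the de Broglie relation λ = h/(mv):

v = 0.591% × c = 1.772 × 10^6 m/s

λ = h/(mv)
λ = (6.626 × 10^-34 J·s) / (6.64 × 10^-27 kg × 1.772 × 10^6 m/s)
λ = 5.63 × 10^-14 m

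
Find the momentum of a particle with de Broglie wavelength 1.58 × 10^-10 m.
4.19 × 10^-24 kg·m/s

From the de Broglie relation λ = h/p, we solve for p:

p = h/λ
p = (6.626 × 10^-34 J·s) / (1.58 × 10^-10 m)
p = 4.19 × 10^-24 kg·m/s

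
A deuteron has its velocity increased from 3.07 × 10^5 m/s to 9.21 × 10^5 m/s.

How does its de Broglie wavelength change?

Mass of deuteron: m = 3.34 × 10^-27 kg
The wavelength decreases by a factor of 3.

Using λ = h/(mv):

Initial wavelength: λ₁ = h/(mv₁) = 6.46 × 10^-13 m
Final wavelength: λ₂ = h/(mv₂) = 2.15 × 10^-13 m

Since λ ∝ 1/v, when velocity increases by a factor of 3, the wavelength decreases by a factor of 3.

λ₂/λ₁ = v₁/v₂ = 1/3

The wavelength decreases by a factor of 3.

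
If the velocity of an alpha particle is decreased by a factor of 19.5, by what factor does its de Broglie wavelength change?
The wavelength increases by a factor of 19.5.

From λ = h/(mv), the wavelength is inversely proportional to velocity:

λ ∝ 1/v

If v → v/19.5, then λ → 19.5λ

When velocity is decreased by a factor of 19.5, the wavelength increases by a factor of 19.5.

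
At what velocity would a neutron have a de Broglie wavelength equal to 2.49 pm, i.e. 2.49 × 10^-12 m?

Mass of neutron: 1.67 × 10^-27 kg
1.59 × 10^5 m/s

From λ = h/(mv), solve for v:

v = h/(mλ)
v = (6.626 × 10^-34 J·s) / (1.67 × 10^-27 kg × 2.49 × 10^-12 m)
v = 1.59 × 10^5 m/s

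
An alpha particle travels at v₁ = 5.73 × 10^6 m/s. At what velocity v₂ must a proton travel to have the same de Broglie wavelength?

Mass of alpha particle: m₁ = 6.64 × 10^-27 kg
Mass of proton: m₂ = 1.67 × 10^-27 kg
v₂ = 2.28 × 10^7 m/s

For equal de Broglie wavelengths: λ₁ = λ₂

h/(m₁v₁) = h/(m₂v₂)
m₁v₁ = m₂v₂
v₂ = v₁ · (m₁/m₂)

v₂ = 5.73 × 10^6 m/s × (6.64 × 10^-27 kg / 1.67 × 10^-27 kg)
v₂ = 2.28 × 10^7 m/s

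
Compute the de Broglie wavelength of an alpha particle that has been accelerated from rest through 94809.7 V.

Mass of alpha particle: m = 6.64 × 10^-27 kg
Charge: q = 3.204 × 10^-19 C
3.30 × 10^-14 m

When a particle is accelerated through voltage V, it gains kinetic energy KE = qV.

The de Broglie wavelength is then λ = h/√(2mqV):

λ = h/√(2mqV)
λ = (6.626 × 10^-34 J·s) / √(2 × 6.64 × 10^-27 kg × 3.204 × 10^-19 C × 94809.7 V)
λ = 3.30 × 10^-14 m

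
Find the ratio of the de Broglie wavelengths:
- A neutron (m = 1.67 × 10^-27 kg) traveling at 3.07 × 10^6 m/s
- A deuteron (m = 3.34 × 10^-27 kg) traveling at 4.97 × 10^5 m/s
λ₁/λ₂ = 0.324

Using λ = h/(mv):

λ₁ = h/(m₁v₁) = 1.29 × 10^-13 m
λ₂ = h/(m₂v₂) = 3.99 × 10^-13 m

Ratio λ₁/λ₂ = (m₂v₂)/(m₁v₁)
         = (3.34 × 10^-27 kg × 4.97 × 10^5 m/s) / (1.67 × 10^-27 kg × 3.07 × 10^6 m/s)
         = 0.324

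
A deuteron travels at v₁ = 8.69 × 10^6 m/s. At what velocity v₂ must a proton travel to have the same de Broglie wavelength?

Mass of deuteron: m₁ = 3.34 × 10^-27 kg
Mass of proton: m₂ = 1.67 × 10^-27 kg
v₂ = 1.74 × 10^7 m/s

For equal de Broglie wavelengths: λ₁ = λ₂

h/(m₁v₁) = h/(m₂v₂)
m₁v₁ = m₂v₂
v₂ = v₁ · (m₁/m₂)

v₂ = 8.69 × 10^6 m/s × (3.34 × 10^-27 kg / 1.67 × 10^-27 kg)
v₂ = 1.74 × 10^7 m/s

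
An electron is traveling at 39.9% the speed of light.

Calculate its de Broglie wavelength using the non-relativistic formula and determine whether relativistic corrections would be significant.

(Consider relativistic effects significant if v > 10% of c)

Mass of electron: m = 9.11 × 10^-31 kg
Yes, relativistic corrections are needed.

Using the non-relativistic de Broglie formula λ = h/(mv):

v = 39.9% × c = 1.196 × 10^8 m/s

λ = h/(mv)
λ = (6.626 × 10^-34 J·s) / (9.11 × 10^-31 kg × 1.196 × 10^8 m/s)
λ = 6.08 × 10^-12 m

Since v = 39.9% of c > 10% of c, relativistic corrections ARE significant and the actual wavelength would differ from this non-relativistic estimate.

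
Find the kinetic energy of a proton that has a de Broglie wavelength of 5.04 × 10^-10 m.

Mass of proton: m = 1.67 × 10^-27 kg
5.17 × 10^-22 J (or 3.23 × 10^-3 eV)

From λ = h/√(2mKE), we solve for KE:

λ² = h²/(2mKE)
KE = h²/(2mλ²)
KE = (6.626 × 10^-34 J·s)² / (2 × 1.67 × 10^-27 kg × (5.04 × 10^-10 m)²)
KE = 5.17 × 10^-22 J
KE = 3.23 × 10^-3 eV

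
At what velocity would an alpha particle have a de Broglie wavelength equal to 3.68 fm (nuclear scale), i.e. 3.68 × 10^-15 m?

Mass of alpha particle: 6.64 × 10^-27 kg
2.71 × 10^7 m/s

From λ = h/(mv), solve for v:

v = h/(mλ)
v = (6.626 × 10^-34 J·s) / (6.64 × 10^-27 kg × 3.68 × 10^-15 m)
v = 2.71 × 10^7 m/s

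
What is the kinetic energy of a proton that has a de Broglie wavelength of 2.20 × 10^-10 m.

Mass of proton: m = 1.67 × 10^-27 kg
2.72 × 10^-21 J (or 0.0170 eV)

From λ = h/√(2mKE), we solve for KE:

λ² = h²/(2mKE)
KE = h²/(2mλ²)
KE = (6.626 × 10^-34 J·s)² / (2 × 1.67 × 10^-27 kg × (2.20 × 10^-10 m)²)
KE = 2.72 × 10^-21 J
KE = 0.0170 eV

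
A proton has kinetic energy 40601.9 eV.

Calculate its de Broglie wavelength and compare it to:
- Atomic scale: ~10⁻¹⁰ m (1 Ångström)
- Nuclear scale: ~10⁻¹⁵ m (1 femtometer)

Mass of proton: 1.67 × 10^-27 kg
λ = 1.42 × 10^-13 m, which is between nuclear and atomic scales.

Using λ = h/√(2mKE):

KE = 40601.9 eV = 6.505 × 10^-15 J

λ = h/√(2mKE)
λ = (6.626 × 10^-34 J·s) / √(2 × 1.67 × 10^-27 kg × 6.505 × 10^-15 J)
λ = 1.42 × 10^-13 m

Comparison:
- Atomic scale (10⁻¹⁰ m): λ is 0.0014× this size
- Nuclear scale (10⁻¹⁵ m): λ is 1.4e+02× this size

The wavelength is between nuclear and atomic scales.

This wavelength is appropriate for probing atomic structure but too large for nuclear physics experiments.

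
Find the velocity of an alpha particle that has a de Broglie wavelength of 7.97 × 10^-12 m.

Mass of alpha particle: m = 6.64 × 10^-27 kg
1.25 × 10^4 m/s

From the de Broglie relation λ = h/(mv), we solve for v:

v = h/(mλ)
v = (6.626 × 10^-34 J·s) / (6.64 × 10^-27 kg × 7.97 × 10^-12 m)
v = 1.25 × 10^4 m/s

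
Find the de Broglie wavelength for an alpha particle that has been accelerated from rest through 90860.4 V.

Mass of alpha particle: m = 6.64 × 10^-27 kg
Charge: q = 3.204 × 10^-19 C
3.37 × 10^-14 m

When a particle is accelerated through voltage V, it gains kinetic energy KE = qV.

The de Broglie wavelength is then λ = h/√(2mqV):

λ = h/√(2mqV)
λ = (6.626 × 10^-34 J·s) / √(2 × 6.64 × 10^-27 kg × 3.204 × 10^-19 C × 90860.4 V)
λ = 3.37 × 10^-14 m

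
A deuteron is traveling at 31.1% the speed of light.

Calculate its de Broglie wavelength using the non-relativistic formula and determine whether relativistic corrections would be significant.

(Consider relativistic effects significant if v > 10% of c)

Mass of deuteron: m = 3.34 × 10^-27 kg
Yes, relativistic corrections are needed.

Using the non-relativistic de Broglie formula λ = h/(mv):

v = 31.1% × c = 9.324 × 10^7 m/s

λ = h/(mv)
λ = (6.626 × 10^-34 J·s) / (3.34 × 10^-27 kg × 9.324 × 10^7 m/s)
λ = 2.13 × 10^-15 m

Since v = 31.1% of c > 10% of c, relativistic corrections ARE significant and the actual wavelength would differ from this non-relativistic estimate.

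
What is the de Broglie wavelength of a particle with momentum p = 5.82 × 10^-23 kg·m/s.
1.14 × 10^-11 m

Using the de Broglie relation λ = h/p:

λ = h/p
λ = (6.626 × 10^-34 J·s) / (5.82 × 10^-23 kg·m/s)
λ = 1.14 × 10^-11 m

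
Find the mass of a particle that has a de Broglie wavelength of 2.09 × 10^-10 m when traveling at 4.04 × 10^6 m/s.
7.85 × 10^-31 kg

From the de Broglie relation λ = h/(mv), we solve for m:

m = h/(λv)
m = (6.626 × 10^-34 J·s) / (2.09 × 10^-10 m × 4.04 × 10^6 m/s)
m = 7.85 × 10^-31 kg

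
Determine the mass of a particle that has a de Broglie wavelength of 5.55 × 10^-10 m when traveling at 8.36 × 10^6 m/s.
1.43 × 10^-31 kg

From the de Broglie relation λ = h/(mv), we solve for m:

m = h/(λv)
m = (6.626 × 10^-34 J·s) / (5.55 × 10^-10 m × 8.36 × 10^6 m/s)
m = 1.43 × 10^-31 kg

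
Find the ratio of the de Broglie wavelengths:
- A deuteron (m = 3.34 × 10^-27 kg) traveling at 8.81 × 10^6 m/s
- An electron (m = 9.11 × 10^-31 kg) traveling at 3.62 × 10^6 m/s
λ₁/λ₂ = 1.12 × 10^-4

Using λ = h/(mv):

λ₁ = h/(m₁v₁) = 2.25 × 10^-14 m
λ₂ = h/(m₂v₂) = 2.01 × 10^-10 m

Ratio λ₁/λ₂ = (m₂v₂)/(m₁v₁)
         = (9.11 × 10^-31 kg × 3.62 × 10^6 m/s) / (3.34 × 10^-27 kg × 8.81 × 10^6 m/s)
         = 1.12 × 10^-4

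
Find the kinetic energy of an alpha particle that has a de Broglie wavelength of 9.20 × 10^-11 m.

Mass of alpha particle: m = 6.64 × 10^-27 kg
3.91 × 10^-21 J (or 0.0244 eV)

From λ = h/√(2mKE), we solve for KE:

λ² = h²/(2mKE)
KE = h²/(2mλ²)
KE = (6.626 × 10^-34 J·s)² / (2 × 6.64 × 10^-27 kg × (9.20 × 10^-11 m)²)
KE = 3.91 × 10^-21 J
KE = 0.0244 eV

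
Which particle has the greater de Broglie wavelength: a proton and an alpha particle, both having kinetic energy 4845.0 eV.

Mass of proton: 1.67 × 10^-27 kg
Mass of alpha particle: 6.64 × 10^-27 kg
The proton has the longer wavelength.

Using λ = h/√(2mKE):

For proton: λ₁ = h/√(2m₁KE) = 4.12 × 10^-13 m
For alpha particle: λ₂ = h/√(2m₂KE) = 2.06 × 10^-13 m

Since λ ∝ 1/√m at constant kinetic energy, the lighter particle has the longer wavelength.

The proton has the longer de Broglie wavelength.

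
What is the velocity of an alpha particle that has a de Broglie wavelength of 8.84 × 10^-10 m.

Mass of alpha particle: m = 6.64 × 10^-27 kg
1.13 × 10^2 m/s

From the de Broglie relation λ = h/(mv), we solve for v:

v = h/(mλ)
v = (6.626 × 10^-34 J·s) / (6.64 × 10^-27 kg × 8.84 × 10^-10 m)
v = 1.13 × 10^2 m/s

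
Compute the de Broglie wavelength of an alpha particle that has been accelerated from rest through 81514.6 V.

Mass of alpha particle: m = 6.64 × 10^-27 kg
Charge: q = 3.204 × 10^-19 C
3.56 × 10^-14 m

When a particle is accelerated through voltage V, it gains kinetic energy KE = qV.

The de Broglie wavelength is then λ = h/√(2mqV):

λ = h/√(2mqV)
λ = (6.626 × 10^-34 J·s) / √(2 × 6.64 × 10^-27 kg × 3.204 × 10^-19 C × 81514.6 V)
λ = 3.56 × 10^-14 m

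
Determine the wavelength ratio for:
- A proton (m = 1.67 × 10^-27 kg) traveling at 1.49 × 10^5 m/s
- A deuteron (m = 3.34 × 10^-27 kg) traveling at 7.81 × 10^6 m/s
λ₁/λ₂ = 105

Using λ = h/(mv):

λ₁ = h/(m₁v₁) = 2.66 × 10^-12 m
λ₂ = h/(m₂v₂) = 2.54 × 10^-14 m

Ratio λ₁/λ₂ = (m₂v₂)/(m₁v₁)
         = (3.34 × 10^-27 kg × 7.81 × 10^6 m/s) / (1.67 × 10^-27 kg × 1.49 × 10^5 m/s)
         = 105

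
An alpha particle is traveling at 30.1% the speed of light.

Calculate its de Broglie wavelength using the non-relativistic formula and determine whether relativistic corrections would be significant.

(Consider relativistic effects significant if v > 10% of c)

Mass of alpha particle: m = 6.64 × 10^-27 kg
Yes, relativistic corrections are needed.

Using the non-relativistic de Broglie formula λ = h/(mv):

v = 30.1% × c = 9.024 × 10^7 m/s

λ = h/(mv)
λ = (6.626 × 10^-34 J·s) / (6.64 × 10^-27 kg × 9.024 × 10^7 m/s)
λ = 1.11 × 10^-15 m

Since v = 30.1% of c > 10% of c, relativistic corrections ARE significant and the actual wavelength would differ from this non-relativistic estimate.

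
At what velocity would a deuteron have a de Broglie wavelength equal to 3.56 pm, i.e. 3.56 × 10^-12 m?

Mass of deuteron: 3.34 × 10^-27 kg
5.57 × 10^4 m/s

From λ = h/(mv), solve for v:

v = h/(mλ)
v = (6.626 × 10^-34 J·s) / (3.34 × 10^-27 kg × 3.56 × 10^-12 m)
v = 5.57 × 10^4 m/s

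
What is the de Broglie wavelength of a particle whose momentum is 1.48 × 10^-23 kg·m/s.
4.48 × 10^-11 m

Using the de Broglie relation λ = h/p:

λ = h/p
λ = (6.626 × 10^-34 J·s) / (1.48 × 10^-23 kg·m/s)
λ = 4.48 × 10^-11 m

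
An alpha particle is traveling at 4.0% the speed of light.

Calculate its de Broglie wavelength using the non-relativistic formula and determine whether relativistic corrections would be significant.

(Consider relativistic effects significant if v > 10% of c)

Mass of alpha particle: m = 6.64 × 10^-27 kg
No, relativistic corrections are not needed.

Using the non-relativistic de Broglie formula λ = h/(mv):

v = 4.0% × c = 1.199 × 10^7 m/s

λ = h/(mv)
λ = (6.626 × 10^-34 J·s) / (6.64 × 10^-27 kg × 1.199 × 10^7 m/s)
λ = 8.32 × 10^-15 m

Since v = 4.0% of c < 10% of c, relativistic corrections are NOT significant and this non-relativistic result is a good approximation.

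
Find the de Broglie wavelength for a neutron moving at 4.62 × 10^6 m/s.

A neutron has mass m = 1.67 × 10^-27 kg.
8.59 × 10^-14 m

Using the de Broglie relation λ = h/(mv):

λ = h/(mv)
λ = (6.626 × 10^-34 J·s) / (1.67 × 10^-27 kg × 4.62 × 10^6 m/s)
λ = 8.59 × 10^-14 m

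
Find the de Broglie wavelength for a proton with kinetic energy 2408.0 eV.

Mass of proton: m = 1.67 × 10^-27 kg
5.84 × 10^-13 m

Using λ = h/√(2mKE):

First convert KE to Joules: KE = 2408.0 eV = 3.858 × 10^-16 J

λ = h/√(2mKE)
λ = (6.626 × 10^-34 J·s) / √(2 × 1.67 × 10^-27 kg × 3.858 × 10^-16 J)
λ = 5.84 × 10^-13 m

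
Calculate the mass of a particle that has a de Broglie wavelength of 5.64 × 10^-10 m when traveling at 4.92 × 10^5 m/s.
2.39 × 10^-30 kg

From the de Broglie relation λ = h/(mv), we solve for m:

m = h/(λv)
m = (6.626 × 10^-34 J·s) / (5.64 × 10^-10 m × 4.92 × 10^5 m/s)
m = 2.39 × 10^-30 kg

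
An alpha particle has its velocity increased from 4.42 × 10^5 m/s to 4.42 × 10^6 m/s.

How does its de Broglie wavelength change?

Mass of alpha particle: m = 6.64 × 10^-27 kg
The wavelength decreases by a factor of 10.

Using λ = h/(mv):

Initial wavelength: λ₁ = h/(mv₁) = 2.26 × 10^-13 m
Final wavelength: λ₂ = h/(mv₂) = 2.26 × 10^-14 m

Since λ ∝ 1/v, when velocity increases by a factor of 10, the wavelength decreases by a factor of 10.

λ₂/λ₁ = v₁/v₂ = 1/10

The wavelength decreases by a factor of 10.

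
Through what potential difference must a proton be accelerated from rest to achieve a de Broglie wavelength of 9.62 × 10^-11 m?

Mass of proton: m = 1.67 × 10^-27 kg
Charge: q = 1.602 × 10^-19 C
8.87 × 10^-2 V

From λ = h/√(2mqV), we solve for V:

λ² = h²/(2mqV)
V = h²/(2mqλ²)
V = (6.626 × 10^-34 J·s)² / (2 × 1.67 × 10^-27 kg × 1.602 × 10^-19 C × (9.62 × 10^-11 m)²)
V = 8.87 × 10^-2 V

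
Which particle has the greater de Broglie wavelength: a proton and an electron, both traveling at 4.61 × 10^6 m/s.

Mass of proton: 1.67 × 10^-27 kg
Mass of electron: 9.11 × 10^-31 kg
The electron has the longer wavelength.

Using λ = h/(mv), since both particles have the same velocity, the wavelength depends only on mass.

For proton: λ₁ = h/(m₁v) = 8.61 × 10^-14 m
For electron: λ₂ = h/(m₂v) = 1.58 × 10^-10 m

Since λ ∝ 1/m at constant velocity, the lighter particle has the longer wavelength.

The electron has the longer de Broglie wavelength.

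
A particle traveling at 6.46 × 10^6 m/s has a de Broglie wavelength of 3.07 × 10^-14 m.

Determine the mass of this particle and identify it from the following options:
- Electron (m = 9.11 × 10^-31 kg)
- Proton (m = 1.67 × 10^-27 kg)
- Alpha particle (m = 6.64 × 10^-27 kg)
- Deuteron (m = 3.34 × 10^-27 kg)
The particle is a deuteron.

From λ = h/(mv), solve for mass:

m = h/(λv)
m = (6.626 × 10^-34 J·s) / (3.07 × 10^-14 m × 6.46 × 10^6 m/s)
m = 3.34 × 10^-27 kg

Comparing with the listed masses, this is closest to a deuteron.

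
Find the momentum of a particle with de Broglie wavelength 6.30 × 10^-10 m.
1.05 × 10^-24 kg·m/s

From the de Broglie relation λ = h/p, we solve for p:

p = h/λ
p = (6.626 × 10^-34 J·s) / (6.30 × 10^-10 m)
p = 1.05 × 10^-24 kg·m/s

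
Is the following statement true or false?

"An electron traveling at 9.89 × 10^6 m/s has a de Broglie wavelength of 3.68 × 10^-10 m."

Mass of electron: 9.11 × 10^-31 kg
False

The claim is incorrect.

Using λ = h/(mv):
λ = (6.626 × 10^-34 J·s) / (9.11 × 10^-31 kg × 9.89 × 10^6 m/s)
λ = 7.35 × 10^-11 m

The actual wavelength differs from the claimed 3.68 × 10^-10 m.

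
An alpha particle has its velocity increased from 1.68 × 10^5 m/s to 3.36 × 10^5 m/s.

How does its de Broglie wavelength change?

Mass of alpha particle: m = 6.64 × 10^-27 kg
The wavelength decreases by a factor of 2.

Using λ = h/(mv):

Initial wavelength: λ₁ = h/(mv₁) = 5.94 × 10^-13 m
Final wavelength: λ₂ = h/(mv₂) = 2.97 × 10^-13 m

Since λ ∝ 1/v, when velocity increases by a factor of 2, the wavelength decreases by a factor of 2.

λ₂/λ₁ = v₁/v₂ = 1/2

The wavelength decreases by a factor of 2.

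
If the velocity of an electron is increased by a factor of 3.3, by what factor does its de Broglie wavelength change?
The wavelength decreases by a factor of 3.3.

From λ = h/(mv), the wavelength is inversely proportional to velocity:

λ ∝ 1/v

If v → 3.3v, then λ → λ/3.3

When velocity is increased by a factor of 3.3, the wavelength decreases by a factor of 3.3.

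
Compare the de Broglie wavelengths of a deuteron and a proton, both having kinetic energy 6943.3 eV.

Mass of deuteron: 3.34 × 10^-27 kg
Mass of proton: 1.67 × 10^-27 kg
The proton has the longer wavelength.

Using λ = h/√(2mKE):

For deuteron: λ₁ = h/√(2m₁KE) = 2.43 × 10^-13 m
For proton: λ₂ = h/√(2m₂KE) = 3.44 × 10^-13 m

Since λ ∝ 1/√m at constant kinetic energy, the lighter particle has the longer wavelength.

The proton has the longer de Broglie wavelength.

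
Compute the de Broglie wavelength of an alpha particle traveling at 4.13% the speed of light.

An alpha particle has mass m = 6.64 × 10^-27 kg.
8.06 × 10^-15 m

Using the de Broglie relation λ = h/(mv):

v = 4.13% × c = 1.238 × 10^7 m/s

λ = h/(mv)
λ = (6.626 × 10^-34 J·s) / (6.64 × 10^-27 kg × 1.238 × 10^7 m/s)
λ = 8.06 × 10^-15 m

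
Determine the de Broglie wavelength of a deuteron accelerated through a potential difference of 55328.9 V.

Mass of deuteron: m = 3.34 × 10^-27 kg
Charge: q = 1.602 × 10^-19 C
8.61 × 10^-14 m

When a particle is accelerated through voltage V, it gains kinetic energy KE = qV.

The de Broglie wavelength is then λ = h/√(2mqV):

λ = h/√(2mqV)
λ = (6.626 × 10^-34 J·s) / √(2 × 3.34 × 10^-27 kg × 1.602 × 10^-19 C × 55328.9 V)
λ = 8.61 × 10^-14 m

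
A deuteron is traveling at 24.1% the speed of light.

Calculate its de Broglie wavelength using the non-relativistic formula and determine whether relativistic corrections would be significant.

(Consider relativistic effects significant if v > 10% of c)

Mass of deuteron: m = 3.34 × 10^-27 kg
Yes, relativistic corrections are needed.

Using the non-relativistic de Broglie formula λ = h/(mv):

v = 24.1% × c = 7.225 × 10^7 m/s

λ = h/(mv)
λ = (6.626 × 10^-34 J·s) / (3.34 × 10^-27 kg × 7.225 × 10^7 m/s)
λ = 2.75 × 10^-15 m

Since v = 24.1% of c > 10% of c, relativistic corrections ARE significant and the actual wavelength would differ from this non-relativistic estimate.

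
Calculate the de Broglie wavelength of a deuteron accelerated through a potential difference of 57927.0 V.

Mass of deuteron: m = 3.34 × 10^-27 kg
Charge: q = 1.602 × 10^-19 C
8.42 × 10^-14 m

When a particle is accelerated through voltage V, it gains kinetic energy KE = qV.

The de Broglie wavelength is then λ = h/√(2mqV):

λ = h/√(2mqV)
λ = (6.626 × 10^-34 J·s) / √(2 × 3.34 × 10^-27 kg × 1.602 × 10^-19 C × 57927.0 V)
λ = 8.42 × 10^-14 m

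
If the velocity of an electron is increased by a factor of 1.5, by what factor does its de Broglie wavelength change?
The wavelength decreases by a factor of 1.5.

From λ = h/(mv), the wavelength is inversely proportional to velocity:

λ ∝ 1/v

If v → 1.5v, then λ → λ/1.5

When velocity is increased by a factor of 1.5, the wavelength decreases by a factor of 1.5.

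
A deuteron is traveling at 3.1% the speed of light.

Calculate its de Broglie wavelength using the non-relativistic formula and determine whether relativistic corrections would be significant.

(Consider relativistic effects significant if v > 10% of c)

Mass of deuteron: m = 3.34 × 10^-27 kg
No, relativistic corrections are not needed.

Using the non-relativistic de Broglie formula λ = h/(mv):

v = 3.1% × c = 9.294 × 10^6 m/s

λ = h/(mv)
λ = (6.626 × 10^-34 J·s) / (3.34 × 10^-27 kg × 9.294 × 10^6 m/s)
λ = 2.13 × 10^-14 m

Since v = 3.1% of c < 10% of c, relativistic corrections are NOT significant and this non-relativistic result is a good approximation.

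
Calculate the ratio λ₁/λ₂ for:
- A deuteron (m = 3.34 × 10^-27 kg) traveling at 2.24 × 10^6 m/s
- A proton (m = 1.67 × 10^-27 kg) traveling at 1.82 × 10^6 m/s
λ₁/λ₂ = 0.406

Using λ = h/(mv):

λ₁ = h/(m₁v₁) = 8.86 × 10^-14 m
λ₂ = h/(m₂v₂) = 2.18 × 10^-13 m

Ratio λ₁/λ₂ = (m₂v₂)/(m₁v₁)
         = (1.67 × 10^-27 kg × 1.82 × 10^6 m/s) / (3.34 × 10^-27 kg × 2.24 × 10^6 m/s)
         = 0.406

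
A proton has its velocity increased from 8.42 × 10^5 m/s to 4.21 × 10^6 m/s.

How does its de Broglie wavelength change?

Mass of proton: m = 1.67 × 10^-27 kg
The wavelength decreases by a factor of 5.

Using λ = h/(mv):

Initial wavelength: λ₁ = h/(mv₁) = 4.71 × 10^-13 m
Final wavelength: λ₂ = h/(mv₂) = 9.42 × 10^-14 m

Since λ ∝ 1/v, when velocity increases by a factor of 5, the wavelength decreases by a factor of 5.

λ₂/λ₁ = v₁/v₂ = 1/5

The wavelength decreases by a factor of 5.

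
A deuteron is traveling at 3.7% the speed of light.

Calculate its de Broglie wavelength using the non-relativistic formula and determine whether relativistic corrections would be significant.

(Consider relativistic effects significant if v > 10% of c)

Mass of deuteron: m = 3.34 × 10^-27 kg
No, relativistic corrections are not needed.

Using the non-relativistic de Broglie formula λ = h/(mv):

v = 3.7% × c = 1.109 × 10^7 m/s

λ = h/(mv)
λ = (6.626 × 10^-34 J·s) / (3.34 × 10^-27 kg × 1.109 × 10^7 m/s)
λ = 1.79 × 10^-14 m

Since v = 3.7% of c < 10% of c, relativistic corrections are NOT significant and this non-relativistic result is a good approximation.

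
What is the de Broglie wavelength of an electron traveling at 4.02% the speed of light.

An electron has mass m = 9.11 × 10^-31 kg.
6.04 × 10^-11 m

Using the de Broglie relation λ = h/(mv):

v = 4.02% × c = 1.205 × 10^7 m/s

λ = h/(mv)
λ = (6.626 × 10^-34 J·s) / (9.11 × 10^-31 kg × 1.205 × 10^7 m/s)
λ = 6.04 × 10^-11 m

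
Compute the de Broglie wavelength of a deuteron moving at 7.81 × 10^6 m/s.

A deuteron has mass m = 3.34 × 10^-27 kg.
2.54 × 10^-14 m

Using the de Broglie relation λ = h/(mv):

λ = h/(mv)
λ = (6.626 × 10^-34 J·s) / (3.34 × 10^-27 kg × 7.81 × 10^6 m/s)
λ = 2.54 × 10^-14 m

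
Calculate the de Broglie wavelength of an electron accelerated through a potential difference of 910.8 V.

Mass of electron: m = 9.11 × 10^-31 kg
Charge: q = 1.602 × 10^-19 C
4.06 × 10^-11 m

When a particle is accelerated through voltage V, it gains kinetic energy KE = qV.

The de Broglie wavelength is then λ = h/√(2mqV):

λ = h/√(2mqV)
λ = (6.626 × 10^-34 J·s) / √(2 × 9.11 × 10^-31 kg × 1.602 × 10^-19 C × 910.8 V)
λ = 4.06 × 10^-11 m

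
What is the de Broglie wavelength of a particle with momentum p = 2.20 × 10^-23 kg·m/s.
3.01 × 10^-11 m

Using the de Broglie relation λ = h/p:

λ = h/p
λ = (6.626 × 10^-34 J·s) / (2.20 × 10^-23 kg·m/s)
λ = 3.01 × 10^-11 m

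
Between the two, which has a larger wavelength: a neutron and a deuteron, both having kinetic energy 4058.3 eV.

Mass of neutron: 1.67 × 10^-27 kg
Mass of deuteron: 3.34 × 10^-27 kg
The neutron has the longer wavelength.

Using λ = h/√(2mKE):

For neutron: λ₁ = h/√(2m₁KE) = 4.50 × 10^-13 m
For deuteron: λ₂ = h/√(2m₂KE) = 3.18 × 10^-13 m

Since λ ∝ 1/√m at constant kinetic energy, the lighter particle has the longer wavelength.

The neutron has the longer de Broglie wavelength.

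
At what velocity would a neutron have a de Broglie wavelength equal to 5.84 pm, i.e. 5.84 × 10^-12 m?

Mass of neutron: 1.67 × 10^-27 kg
6.79 × 10^4 m/s

From λ = h/(mv), solve for v:

v = h/(mλ)
v = (6.626 × 10^-34 J·s) / (1.67 × 10^-27 kg × 5.84 × 10^-12 m)
v = 6.79 × 10^4 m/s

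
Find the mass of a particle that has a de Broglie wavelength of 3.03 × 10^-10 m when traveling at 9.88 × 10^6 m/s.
2.21 × 10^-31 kg

From the de Broglie relation λ = h/(mv), we solve for m:

m = h/(λv)
m = (6.626 × 10^-34 J·s) / (3.03 × 10^-10 m × 9.88 × 10^6 m/s)
m = 2.21 × 10^-31 kg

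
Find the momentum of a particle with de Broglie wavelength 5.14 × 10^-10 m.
1.29 × 10^-24 kg·m/s

From the de Broglie relation λ = h/p, we solve for p:

p = h/λ
p = (6.626 × 10^-34 J·s) / (5.14 × 10^-10 m)
p = 1.29 × 10^-24 kg·m/s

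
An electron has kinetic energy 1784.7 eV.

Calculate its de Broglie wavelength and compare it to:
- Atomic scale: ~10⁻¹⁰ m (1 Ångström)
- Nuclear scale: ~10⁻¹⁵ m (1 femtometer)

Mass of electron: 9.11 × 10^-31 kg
λ = 2.90 × 10^-11 m, which is between nuclear and atomic scales.

Using λ = h/√(2mKE):

KE = 1784.7 eV = 2.859 × 10^-16 J

λ = h/√(2mKE)
λ = (6.626 × 10^-34 J·s) / √(2 × 9.11 × 10^-31 kg × 2.859 × 10^-16 J)
λ = 2.90 × 10^-11 m

Comparison:
- Atomic scale (10⁻¹⁰ m): λ is 0.29× this size
- Nuclear scale (10⁻¹⁵ m): λ is 2.9e+04× this size

The wavelength is between nuclear and atomic scales.

This wavelength is appropriate for probing atomic structure but too large for nuclear physics experiments.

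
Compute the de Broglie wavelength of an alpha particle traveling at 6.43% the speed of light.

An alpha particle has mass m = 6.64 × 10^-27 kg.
5.18 × 10^-15 m

Using the de Broglie relation λ = h/(mv):

v = 6.43% × c = 1.928 × 10^7 m/s

λ = h/(mv)
λ = (6.626 × 10^-34 J·s) / (6.64 × 10^-27 kg × 1.928 × 10^7 m/s)
λ = 5.18 × 10^-15 m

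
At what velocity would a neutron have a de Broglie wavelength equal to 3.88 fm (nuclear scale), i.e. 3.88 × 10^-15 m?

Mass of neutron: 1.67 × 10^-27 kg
1.02 × 10^8 m/s

From λ = h/(mv), solve for v:

v = h/(mλ)
v = (6.626 × 10^-34 J·s) / (1.67 × 10^-27 kg × 3.88 × 10^-15 m)
v = 1.02 × 10^8 m/s

Note: This velocity is 34.1% of the speed of light, so relativistic corrections would be needed for a more accurate calculation.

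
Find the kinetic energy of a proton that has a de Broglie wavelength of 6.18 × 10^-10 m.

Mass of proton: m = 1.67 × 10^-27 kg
3.44 × 10^-22 J (or 2.15 × 10^-3 eV)

From λ = h/√(2mKE), we solve for KE:

λ² = h²/(2mKE)
KE = h²/(2mλ²)
KE = (6.626 × 10^-34 J·s)² / (2 × 1.67 × 10^-27 kg × (6.18 × 10^-10 m)²)
KE = 3.44 × 10^-22 J
KE = 2.15 × 10^-3 eV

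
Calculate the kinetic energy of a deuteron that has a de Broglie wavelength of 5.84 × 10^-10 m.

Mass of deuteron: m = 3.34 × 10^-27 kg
1.93 × 10^-22 J (or 1.20 × 10^-3 eV)

From λ = h/√(2mKE), we solve for KE:

λ² = h²/(2mKE)
KE = h²/(2mλ²)
KE = (6.626 × 10^-34 J·s)² / (2 × 3.34 × 10^-27 kg × (5.84 × 10^-10 m)²)
KE = 1.93 × 10^-22 J
KE = 1.20 × 10^-3 eV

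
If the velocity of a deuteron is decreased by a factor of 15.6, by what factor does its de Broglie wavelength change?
The wavelength increases by a factor of 15.6.

From λ = h/(mv), the wavelength is inversely proportional to velocity:

λ ∝ 1/v

If v → v/15.6, then λ → 15.6λ

When velocity is decreased by a factor of 15.6, the wavelength increases by a factor of 15.6.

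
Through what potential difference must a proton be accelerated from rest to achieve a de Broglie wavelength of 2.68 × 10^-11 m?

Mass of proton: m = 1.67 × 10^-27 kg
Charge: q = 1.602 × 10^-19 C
1.14 V

From λ = h/√(2mqV), we solve for V:

λ² = h²/(2mqV)
V = h²/(2mqλ²)
V = (6.626 × 10^-34 J·s)² / (2 × 1.67 × 10^-27 kg × 1.602 × 10^-19 C × (2.68 × 10^-11 m)²)
V = 1.14 V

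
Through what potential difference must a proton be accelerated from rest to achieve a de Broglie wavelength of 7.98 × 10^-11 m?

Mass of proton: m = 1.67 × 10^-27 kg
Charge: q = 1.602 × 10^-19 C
1.29 × 10^-1 V

From λ = h/√(2mqV), we solve for V:

λ² = h²/(2mqV)
V = h²/(2mqλ²)
V = (6.626 × 10^-34 J·s)² / (2 × 1.67 × 10^-27 kg × 1.602 × 10^-19 C × (7.98 × 10^-11 m)²)
V = 1.29 × 10^-1 V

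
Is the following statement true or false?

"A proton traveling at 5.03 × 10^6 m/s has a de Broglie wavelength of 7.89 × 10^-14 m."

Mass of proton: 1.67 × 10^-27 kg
True

The claim is correct.

Using λ = h/(mv):
λ = (6.626 × 10^-34 J·s) / (1.67 × 10^-27 kg × 5.03 × 10^6 m/s)
λ = 7.89 × 10^-14 m

This matches the claimed value.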